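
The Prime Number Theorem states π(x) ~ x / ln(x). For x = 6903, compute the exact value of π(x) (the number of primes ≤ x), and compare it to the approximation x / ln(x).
π(6903) = 887;  x/ln(x) ≈ 780.91;  relative error ≈ 11.96%.

Directly count primes up to 6903: π(6903) = 887. The PNT approximation gives 6903/ln(6903) ≈ 6903/8.83971 ≈ 780.91. Relative error (π(x) − x/ln(x)) / π(x) ≈ 11.96%; the approximation is known to undercount slightly (Li(x) is a better estimate).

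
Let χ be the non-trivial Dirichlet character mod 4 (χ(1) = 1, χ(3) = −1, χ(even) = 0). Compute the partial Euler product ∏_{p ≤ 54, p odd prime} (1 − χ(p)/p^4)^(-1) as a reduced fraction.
∏ = 257364431333305770108011762895409938991497014556861335561/260241495905762991772533773778373936417391479107040051200

The odd primes p ≤ 54 are [3, 5, 7, 11, 13, 17, 19, 23, 29, 31, 37, 41, 43, 47, 53]. For each, χ(p) = 1 if p ≡ 1 mod 4, χ(p) = −1 if p ≡ 3 mod 4. Taking (1 − χ(p)/p^4)^(-1) = p^4/(p^4 − χ(p)): (1 − (-1)/3^4)^(-1) · (1 − (1)/5^4)^(-1) · (1 − (-1)/7^4)^(-1) · (1 − (-1)/11^4)^(-1) · (1 − (1)/13^4)^(-1) · (1 − (1)/17^4)^(-1) · (1 − (-1)/19^4)^(-1) · (1 − (-1)/23^4)^(-1) · (1 − (1)/29^4)^(-1) · (1 − (-1)/31^4)^(-1) · (1 − (1)/37^4)^(-1) · (1 − (1)/41^4)^(-1) · (1 − (-1)/43^4)^(-1) · (1 − (-1)/47^4)^(-1) · (1 − (1)/53^4)^(-1) = 257364431333305770108011762895409938991497014556861335561/260241495905762991772533773778373936417391479107040051200.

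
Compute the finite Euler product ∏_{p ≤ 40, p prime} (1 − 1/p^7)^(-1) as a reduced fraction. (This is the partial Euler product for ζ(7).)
∏ = 390612576496222063474132638651406606464249171649995563732972174614898335928125/387378248056510136247638717957281013418108703654497719879651674737546587052032

The primes p ≤ 40 are [2, 3, 5, 7, 11, 13, 17, 19, 23, 29, 31, 37]. For each prime, (1 − 1/p^7)^(-1) = p^7 / (p^7 − 1). The product is (1 − 1/2^7)^(-1), (1 − 1/3^7)^(-1), (1 − 1/5^7)^(-1), (1 − 1/7^7)^(-1), (1 − 1/11^7)^(-1), (1 − 1/13^7)^(-1), (1 − 1/17^7)^(-1), (1 − 1/19^7)^(-1), (1 − 1/23^7)^(-1), (1 − 1/29^7)^(-1), (1 − 1/31^7)^(-1), (1 − 1/37^7)^(-1) = ∏ p^7 / (p^7 − 1) = 390612576496222063474132638651406606464249171649995563732972174614898335928125/387378248056510136247638717957281013418108703654497719879651674737546587052032.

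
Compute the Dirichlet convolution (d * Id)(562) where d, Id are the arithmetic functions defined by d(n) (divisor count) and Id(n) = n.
(d * Id)(562) = 1132

Divisors of 562: [1, 2, 281, 562]. For each d | 562:
  d = 1: d(1) · Id(562/1) = 1 · 562 = 562
  d = 2: d(2) · Id(562/2) = 2 · 281 = 562
  d = 281: d(281) · Id(562/281) = 2 · 2 = 4
  d = 562: d(562) · Id(562/562) = 4 · 1 = 4
Summing: (d * Id)(562) = 562 + 562 + 4 + 4 = 1132.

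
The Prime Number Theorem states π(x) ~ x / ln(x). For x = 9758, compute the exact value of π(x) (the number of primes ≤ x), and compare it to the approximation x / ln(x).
π(9758) = 1203;  x/ln(x) ≈ 1062.29;  relative error ≈ 11.70%.

Directly count primes up to 9758: π(9758) = 1203. The PNT approximation gives 9758/ln(9758) ≈ 9758/9.18584 ≈ 1062.29. Relative error (π(x) − x/ln(x)) / π(x) ≈ 11.70%; the approximation is known to undercount slightly (Li(x) is a better estimate).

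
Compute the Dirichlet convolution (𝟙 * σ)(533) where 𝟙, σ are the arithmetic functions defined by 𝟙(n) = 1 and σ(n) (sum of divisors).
(𝟙 * σ)(533) = 645

Divisors of 533: [1, 13, 41, 533]. For each d | 533:
  d = 1: 𝟙(1) · σ(533/1) = 1 · 588 = 588
  d = 13: 𝟙(13) · σ(533/13) = 1 · 42 = 42
  d = 41: 𝟙(41) · σ(533/41) = 1 · 14 = 14
  d = 533: 𝟙(533) · σ(533/533) = 1 · 1 = 1
Summing: (𝟙 * σ)(533) = 588 + 42 + 14 + 1 = 645.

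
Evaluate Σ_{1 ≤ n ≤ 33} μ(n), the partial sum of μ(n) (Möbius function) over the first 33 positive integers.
Σ_{n ≤ 33} μ(n) = -3

Compute μ(n) for each 1 ≤ n ≤ 33: μ(1) = 1, μ(2) = -1, μ(3) = -1, μ(4) = 0, μ(5) = -1, μ(6) = 1, μ(7) = -1, μ(8) = 0, μ(9) = 0, μ(10) = 1, μ(11) = -1, μ(12) = 0, μ(13) = -1, μ(14) = 1, μ(15) = 1, μ(16) = 0, μ(17) = -1, μ(18) = 0, μ(19) = -1, μ(20) = 0, μ(21) = 1, μ(22) = 1, μ(23) = -1, μ(24) = 0, μ(25) = 0, μ(26) = 1, μ(27) = 0, μ(28) = 0, μ(29) = -1, μ(30) = -1, μ(31) = -1, μ(32) = 0, μ(33) = 1. Summing all 33 values: -3. (Mertens function M(x) = Σ_{n ≤ x} μ(n); on average M(x) should be small (PNT ⟺ M(x) = o(x)).)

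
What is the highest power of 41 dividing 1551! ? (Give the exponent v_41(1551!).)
v_41(1551!) = 37

Legendre's formula: v_p(n!) = Σ_{k ≥ 1} ⌊n / p^k⌋. For p = 41, n = 1551, the terms are:
  ⌊1551/41^1⌋ = ⌊1551/41⌋ = 37
(the next term ⌊1551/41^2⌋ = 0, terminating the sum). Summing: v_41(1551!) = 37 = 37.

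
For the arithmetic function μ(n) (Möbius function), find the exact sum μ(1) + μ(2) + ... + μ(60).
Σ_{n ≤ 60} μ(n) = -1

Compute μ(n) for each 1 ≤ n ≤ 60: μ(1) = 1, μ(2) = -1, μ(3) = -1, μ(4) = 0, μ(5) = -1, μ(6) = 1, μ(7) = -1, μ(8) = 0, μ(9) = 0, μ(10) = 1, μ(11) = -1, μ(12) = 0, μ(13) = -1, μ(14) = 1, μ(15) = 1, μ(16) = 0, μ(17) = -1, μ(18) = 0, μ(19) = -1, μ(20) = 0, μ(21) = 1, μ(22) = 1, μ(23) = -1, μ(24) = 0, μ(25) = 0, μ(26) = 1, μ(27) = 0, μ(28) = 0, μ(29) = -1, μ(30) = -1, μ(31) = -1, μ(32) = 0, μ(33) = 1, μ(34) = 1, μ(35) = 1, μ(36) = 0, μ(37) = -1, μ(38) = 1, μ(39) = 1, μ(40) = 0, μ(41) = -1, μ(42) = -1, μ(43) = -1, μ(44) = 0, μ(45) = 0, μ(46) = 1, μ(47) = -1, μ(48) = 0, μ(49) = 0, μ(50) = 0, μ(51) = 1, μ(52) = 0, μ(53) = -1, μ(54) = 0, μ(55) = 1, μ(56) = 0, μ(57) = 1, μ(58) = 1, μ(59) = -1, μ(60) = 0. Summing all 60 values: -1. (Mertens function M(x) = Σ_{n ≤ x} μ(n); on average M(x) should be small (PNT ⟺ M(x) = o(x)).)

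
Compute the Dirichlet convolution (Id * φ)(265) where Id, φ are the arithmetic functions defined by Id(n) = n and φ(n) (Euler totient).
(Id * φ)(265) = 945

Divisors of 265: [1, 5, 53, 265]. For each d | 265:
  d = 1: Id(1) · φ(265/1) = 1 · 208 = 208
  d = 5: Id(5) · φ(265/5) = 5 · 52 = 260
  d = 53: Id(53) · φ(265/53) = 53 · 4 = 212
  d = 265: Id(265) · φ(265/265) = 265 · 1 = 265
Summing: (Id * φ)(265) = 208 + 260 + 212 + 265 = 945.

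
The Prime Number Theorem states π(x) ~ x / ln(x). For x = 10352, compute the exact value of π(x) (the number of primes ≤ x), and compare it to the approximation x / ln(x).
π(10352) = 1270;  x/ln(x) ≈ 1119.75;  relative error ≈ 11.83%.

Directly count primes up to 10352: π(10352) = 1270. The PNT approximation gives 10352/ln(10352) ≈ 10352/9.24494 ≈ 1119.75. Relative error (π(x) − x/ln(x)) / π(x) ≈ 11.83%; the approximation is known to undercount slightly (Li(x) is a better estimate).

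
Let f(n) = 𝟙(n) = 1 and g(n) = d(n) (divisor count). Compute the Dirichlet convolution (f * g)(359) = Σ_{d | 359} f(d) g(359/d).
(𝟙 * d)(359) = 3

Divisors of 359: [1, 359]. For each d | 359:
  d = 1: 𝟙(1) · d(359/1) = 1 · 2 = 2
  d = 359: 𝟙(359) · d(359/359) = 1 · 1 = 1
Summing: (𝟙 * d)(359) = 2 + 1 = 3.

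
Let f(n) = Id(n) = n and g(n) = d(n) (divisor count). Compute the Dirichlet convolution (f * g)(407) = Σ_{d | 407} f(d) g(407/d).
(Id * d)(407) = 507

Divisors of 407: [1, 11, 37, 407]. For each d | 407:
  d = 1: Id(1) · d(407/1) = 1 · 4 = 4
  d = 11: Id(11) · d(407/11) = 11 · 2 = 22
  d = 37: Id(37) · d(407/37) = 37 · 2 = 74
  d = 407: Id(407) · d(407/407) = 407 · 1 = 407
Summing: (Id * d)(407) = 4 + 22 + 74 + 407 = 507.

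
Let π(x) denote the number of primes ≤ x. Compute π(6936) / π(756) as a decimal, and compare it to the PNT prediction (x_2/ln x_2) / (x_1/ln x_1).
π(6936)/π(756) = 890/133 ≈ 6.6917;  PNT prediction ≈ 6.8754.

π(756) = 133 and π(6936) = 890, so π(6936)/π(756) ≈ 6.6917. The PNT-predicted ratio is (6936/ln(6936)) / (756/ln(756)) ≈ 6.8754. The two agree to within a few percent, as expected.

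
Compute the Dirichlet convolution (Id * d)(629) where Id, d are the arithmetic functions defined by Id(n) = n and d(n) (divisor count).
(Id * d)(629) = 741

Divisors of 629: [1, 17, 37, 629]. For each d | 629:
  d = 1: Id(1) · d(629/1) = 1 · 4 = 4
  d = 17: Id(17) · d(629/17) = 17 · 2 = 34
  d = 37: Id(37) · d(629/37) = 37 · 2 = 74
  d = 629: Id(629) · d(629/629) = 629 · 1 = 629
Summing: (Id * d)(629) = 4 + 34 + 74 + 629 = 741.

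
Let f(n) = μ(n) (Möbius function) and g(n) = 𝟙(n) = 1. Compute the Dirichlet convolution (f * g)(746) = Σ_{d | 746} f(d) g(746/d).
(μ * 𝟙)(746) = 0

Divisors of 746: [1, 2, 373, 746]. For each d | 746:
  d = 1: μ(1) · 𝟙(746/1) = 1 · 1 = 1
  d = 2: μ(2) · 𝟙(746/2) = -1 · 1 = -1
  d = 373: μ(373) · 𝟙(746/373) = -1 · 1 = -1
  d = 746: μ(746) · 𝟙(746/746) = 1 · 1 = 1
Summing: (μ * 𝟙)(746) = 1 + -1 + -1 + 1 = 0.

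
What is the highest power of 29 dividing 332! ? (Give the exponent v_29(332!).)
v_29(332!) = 11

Legendre's formula: v_p(n!) = Σ_{k ≥ 1} ⌊n / p^k⌋. For p = 29, n = 332, the terms are:
  ⌊332/29^1⌋ = ⌊332/29⌋ = 11
(the next term ⌊332/29^2⌋ = 0, terminating the sum). Summing: v_29(332!) = 11 = 11.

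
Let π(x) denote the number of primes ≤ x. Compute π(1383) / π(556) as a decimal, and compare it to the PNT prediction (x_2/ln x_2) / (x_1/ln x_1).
π(1383)/π(556) = 221/101 ≈ 2.1881;  PNT prediction ≈ 2.1740.

π(556) = 101 and π(1383) = 221, so π(1383)/π(556) ≈ 2.1881. The PNT-predicted ratio is (1383/ln(1383)) / (556/ln(556)) ≈ 2.1740. The two agree to within a few percent, as expected.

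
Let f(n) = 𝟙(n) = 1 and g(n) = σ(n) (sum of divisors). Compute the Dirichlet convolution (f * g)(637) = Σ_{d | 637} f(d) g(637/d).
(𝟙 * σ)(637) = 990

Divisors of 637: [1, 7, 13, 49, 91, 637]. For each d | 637:
  d = 1: 𝟙(1) · σ(637/1) = 1 · 798 = 798
  d = 7: 𝟙(7) · σ(637/7) = 1 · 112 = 112
  d = 13: 𝟙(13) · σ(637/13) = 1 · 57 = 57
  d = 49: 𝟙(49) · σ(637/49) = 1 · 14 = 14
  d = 91: 𝟙(91) · σ(637/91) = 1 · 8 = 8
  d = 637: 𝟙(637) · σ(637/637) = 1 · 1 = 1
Summing: (𝟙 * σ)(637) = 798 + 112 + 57 + 14 + 8 + 1 = 990.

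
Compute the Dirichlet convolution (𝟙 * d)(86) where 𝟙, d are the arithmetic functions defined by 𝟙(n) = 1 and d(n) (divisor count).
(𝟙 * d)(86) = 9

Divisors of 86: [1, 2, 43, 86]. For each d | 86:
  d = 1: 𝟙(1) · d(86/1) = 1 · 4 = 4
  d = 2: 𝟙(2) · d(86/2) = 1 · 2 = 2
  d = 43: 𝟙(43) · d(86/43) = 1 · 2 = 2
  d = 86: 𝟙(86) · d(86/86) = 1 · 1 = 1
Summing: (𝟙 * d)(86) = 4 + 2 + 2 + 1 = 9.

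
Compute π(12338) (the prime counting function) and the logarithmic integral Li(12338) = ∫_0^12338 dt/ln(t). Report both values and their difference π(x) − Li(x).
π(12338) = 1473;  Li(12338) ≈ 1497.03;  π(x) − Li(x) ≈ -24.03.

Direct count of primes ≤ 12338 gives π(12338) = 1473. Numerical evaluation of the logarithmic integral gives Li(12338) ≈ 1497.03. The difference π(x) − Li(x) ≈ -24.03 is typically negative for small/moderate x (Li(x) overestimates), though Littlewood's theorem shows this sign changes infinitely often.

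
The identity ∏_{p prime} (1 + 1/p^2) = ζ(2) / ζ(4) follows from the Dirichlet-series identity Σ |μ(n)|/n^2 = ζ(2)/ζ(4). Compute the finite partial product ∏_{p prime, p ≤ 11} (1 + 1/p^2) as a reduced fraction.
∏ = 79300/53361

The primes p ≤ 11 are [2, 3, 5, 7, 11]. For each, (1 + 1/p^2) = (p^2 + 1)/p^2. Multiplying these fractions over p ∈ [2, 3, 5, 7, 11] gives 79300/53361. (In the limit P → ∞ this tends to ζ(2)/ζ(4).)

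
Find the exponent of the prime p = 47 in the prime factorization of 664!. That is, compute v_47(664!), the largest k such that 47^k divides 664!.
v_47(664!) = 14

Legendre's formula: v_p(n!) = Σ_{k ≥ 1} ⌊n / p^k⌋. For p = 47, n = 664, the terms are:
  ⌊664/47^1⌋ = ⌊664/47⌋ = 14
(the next term ⌊664/47^2⌋ = 0, terminating the sum). Summing: v_47(664!) = 14 = 14.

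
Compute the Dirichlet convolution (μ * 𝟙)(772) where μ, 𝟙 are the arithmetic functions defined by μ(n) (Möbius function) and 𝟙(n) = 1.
(μ * 𝟙)(772) = 0

Divisors of 772: [1, 2, 4, 193, 386, 772]. For each d | 772:
  d = 1: μ(1) · 𝟙(772/1) = 1 · 1 = 1
  d = 2: μ(2) · 𝟙(772/2) = -1 · 1 = -1
  d = 4: μ(4) · 𝟙(772/4) = 0 · 1 = 0
  d = 193: μ(193) · 𝟙(772/193) = -1 · 1 = -1
  d = 386: μ(386) · 𝟙(772/386) = 1 · 1 = 1
  d = 772: μ(772) · 𝟙(772/772) = 0 · 1 = 0
Summing: (μ * 𝟙)(772) = 1 + -1 + 0 + -1 + 1 + 0 = 0.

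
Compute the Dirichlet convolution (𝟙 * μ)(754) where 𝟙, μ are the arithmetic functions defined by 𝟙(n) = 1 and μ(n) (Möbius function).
(𝟙 * μ)(754) = 0

Divisors of 754: [1, 2, 13, 26, 29, 58, 377, 754]. For each d | 754:
  d = 1: 𝟙(1) · μ(754/1) = 1 · -1 = -1
  d = 2: 𝟙(2) · μ(754/2) = 1 · 1 = 1
  d = 13: 𝟙(13) · μ(754/13) = 1 · 1 = 1
  d = 26: 𝟙(26) · μ(754/26) = 1 · -1 = -1
  d = 29: 𝟙(29) · μ(754/29) = 1 · 1 = 1
  d = 58: 𝟙(58) · μ(754/58) = 1 · -1 = -1
  d = 377: 𝟙(377) · μ(754/377) = 1 · -1 = -1
  d = 754: 𝟙(754) · μ(754/754) = 1 · 1 = 1
Summing: (𝟙 * μ)(754) = -1 + 1 + 1 + -1 + 1 + -1 + -1 + 1 = 0.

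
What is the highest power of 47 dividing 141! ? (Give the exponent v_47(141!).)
v_47(141!) = 3

Legendre's formula: v_p(n!) = Σ_{k ≥ 1} ⌊n / p^k⌋. For p = 47, n = 141, the terms are:
  ⌊141/47^1⌋ = ⌊141/47⌋ = 3
(the next term ⌊141/47^2⌋ = 0, terminating the sum). Summing: v_47(141!) = 3 = 3.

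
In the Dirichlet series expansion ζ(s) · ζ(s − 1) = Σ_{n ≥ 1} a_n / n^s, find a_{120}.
σ(120) = 360

In the product (Σ m^0/m^s)(Σ k / k^s) = Σ (Σ_{d | n} d) / n^s, the coefficient of 1/n^s is σ(n) = Σ_{d | n} d. For n = 120, divisors are [1, 2, 3, 4, 5, 6, 8, 10, 12, 15, 20, 24, 30, 40, 60, 120]; summing: σ(120) = 360.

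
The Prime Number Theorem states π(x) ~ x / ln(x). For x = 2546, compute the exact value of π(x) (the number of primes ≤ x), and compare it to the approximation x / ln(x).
π(2546) = 372;  x/ln(x) ≈ 324.65;  relative error ≈ 12.73%.

Directly count primes up to 2546: π(2546) = 372. The PNT approximation gives 2546/ln(2546) ≈ 2546/7.84228 ≈ 324.65. Relative error (π(x) − x/ln(x)) / π(x) ≈ 12.73%; the approximation is known to undercount slightly (Li(x) is a better estimate).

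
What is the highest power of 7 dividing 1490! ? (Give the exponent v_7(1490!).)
v_7(1490!) = 246

Legendre's formula: v_p(n!) = Σ_{k ≥ 1} ⌊n / p^k⌋. For p = 7, n = 1490, the terms are:
  ⌊1490/7^1⌋ = ⌊1490/7⌋ = 212
  ⌊1490/7^2⌋ = ⌊1490/49⌋ = 30
  ⌊1490/7^3⌋ = ⌊1490/343⌋ = 4
(the next term ⌊1490/7^4⌋ = 0, terminating the sum). Summing: v_7(1490!) = 212 + 30 + 4 = 246.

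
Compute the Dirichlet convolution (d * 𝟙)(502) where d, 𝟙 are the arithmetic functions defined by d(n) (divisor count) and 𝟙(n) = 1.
(d * 𝟙)(502) = 9

Divisors of 502: [1, 2, 251, 502]. For each d | 502:
  d = 1: d(1) · 𝟙(502/1) = 1 · 1 = 1
  d = 2: d(2) · 𝟙(502/2) = 2 · 1 = 2
  d = 251: d(251) · 𝟙(502/251) = 2 · 1 = 2
  d = 502: d(502) · 𝟙(502/502) = 4 · 1 = 4
Summing: (d * 𝟙)(502) = 1 + 2 + 2 + 4 = 9.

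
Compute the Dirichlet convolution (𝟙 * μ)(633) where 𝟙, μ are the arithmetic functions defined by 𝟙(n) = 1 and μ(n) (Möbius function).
(𝟙 * μ)(633) = 0

Divisors of 633: [1, 3, 211, 633]. For each d | 633:
  d = 1: 𝟙(1) · μ(633/1) = 1 · 1 = 1
  d = 3: 𝟙(3) · μ(633/3) = 1 · -1 = -1
  d = 211: 𝟙(211) · μ(633/211) = 1 · -1 = -1
  d = 633: 𝟙(633) · μ(633/633) = 1 · 1 = 1
Summing: (𝟙 * μ)(633) = 1 + -1 + -1 + 1 = 0.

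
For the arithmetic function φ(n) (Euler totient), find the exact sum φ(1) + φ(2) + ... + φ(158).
Σ_{n ≤ 158} φ(n) = 7638

Compute φ(n) for each 1 ≤ n ≤ 158: φ(1) = 1, φ(2) = 1, φ(3) = 2, φ(4) = 2, φ(5) = 4, φ(6) = 2, φ(7) = 6, φ(8) = 4, φ(9) = 6, φ(10) = 4, φ(11) = 10, φ(12) = 4, φ(13) = 12, φ(14) = 6, φ(15) = 8, φ(16) = 8, φ(17) = 16, φ(18) = 6, φ(19) = 18, φ(20) = 8, φ(21) = 12, φ(22) = 10, φ(23) = 22, φ(24) = 8, φ(25) = 20, φ(26) = 12, φ(27) = 18, φ(28) = 12, φ(29) = 28, φ(30) = 8, φ(31) = 30, φ(32) = 16, φ(33) = 20, φ(34) = 16, φ(35) = 24, φ(36) = 12, φ(37) = 36, φ(38) = 18, φ(39) = 24, φ(40) = 16, φ(41) = 40, φ(42) = 12, φ(43) = 42, φ(44) = 20, φ(45) = 24, φ(46) = 22, φ(47) = 46, φ(48) = 16, φ(49) = 42, φ(50) = 20, φ(51) = 32, φ(52) = 24, φ(53) = 52, φ(54) = 18, φ(55) = 40, φ(56) = 24, φ(57) = 36, φ(58) = 28, φ(59) = 58, φ(60) = 16, φ(61) = 60, φ(62) = 30, φ(63) = 36, φ(64) = 32, φ(65) = 48, φ(66) = 20, φ(67) = 66, φ(68) = 32, φ(69) = 44, φ(70) = 24, φ(71) = 70, φ(72) = 24, φ(73) = 72, φ(74) = 36, φ(75) = 40, φ(76) = 36, φ(77) = 60, φ(78) = 24, φ(79) = 78, φ(80) = 32, φ(81) = 54, φ(82) = 40, φ(83) = 82, φ(84) = 24, φ(85) = 64, φ(86) = 42, φ(87) = 56, φ(88) = 40, φ(89) = 88, φ(90) = 24, φ(91) = 72, φ(92) = 44, φ(93) = 60, φ(94) = 46, φ(95) = 72, φ(96) = 32, φ(97) = 96, φ(98) = 42, φ(99) = 60, φ(100) = 40, φ(101) = 100, φ(102) = 32, φ(103) = 102, φ(104) = 48, φ(105) = 48, φ(106) = 52, φ(107) = 106, φ(108) = 36, φ(109) = 108, φ(110) = 40, φ(111) = 72, φ(112) = 48, φ(113) = 112, φ(114) = 36, φ(115) = 88, φ(116) = 56, φ(117) = 72, φ(118) = 58, φ(119) = 96, φ(120) = 32, φ(121) = 110, φ(122) = 60, φ(123) = 80, φ(124) = 60, φ(125) = 100, φ(126) = 36, φ(127) = 126, φ(128) = 64, φ(129) = 84, φ(130) = 48, φ(131) = 130, φ(132) = 40, φ(133) = 108, φ(134) = 66, φ(135) = 72, φ(136) = 64, φ(137) = 136, φ(138) = 44, φ(139) = 138, φ(140) = 48, φ(141) = 92, φ(142) = 70, φ(143) = 120, φ(144) = 48, φ(145) = 112, φ(146) = 72, φ(147) = 84, φ(148) = 72, φ(149) = 148, φ(150) = 40, φ(151) = 150, φ(152) = 72, φ(153) = 96, φ(154) = 60, φ(155) = 120, φ(156) = 48, φ(157) = 156, φ(158) = 78. Summing all 158 values: 7638. (Average order: Σ_{n ≤ x} φ(n) ~ (3/π²) x². For x = 158, (3/π²)·158² ≈ 7588.15.)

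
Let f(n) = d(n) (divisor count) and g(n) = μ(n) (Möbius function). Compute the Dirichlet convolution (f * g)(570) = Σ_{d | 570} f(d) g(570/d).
(d * μ)(570) = 1

Divisors of 570: [1, 2, 3, 5, 6, 10, 15, 19, 30, 38, 57, 95, 114, 190, 285, 570]. For each d | 570:
  d = 1: d(1) · μ(570/1) = 1 · 1 = 1
  d = 2: d(2) · μ(570/2) = 2 · -1 = -2
  d = 3: d(3) · μ(570/3) = 2 · -1 = -2
  d = 5: d(5) · μ(570/5) = 2 · -1 = -2
  d = 6: d(6) · μ(570/6) = 4 · 1 = 4
  d = 10: d(10) · μ(570/10) = 4 · 1 = 4
  d = 15: d(15) · μ(570/15) = 4 · 1 = 4
  d = 19: d(19) · μ(570/19) = 2 · -1 = -2
  d = 30: d(30) · μ(570/30) = 8 · -1 = -8
  d = 38: d(38) · μ(570/38) = 4 · 1 = 4
  d = 57: d(57) · μ(570/57) = 4 · 1 = 4
  d = 95: d(95) · μ(570/95) = 4 · 1 = 4
  d = 114: d(114) · μ(570/114) = 8 · -1 = -8
  d = 190: d(190) · μ(570/190) = 8 · -1 = -8
  d = 285: d(285) · μ(570/285) = 8 · -1 = -8
  d = 570: d(570) · μ(570/570) = 16 · 1 = 16
Summing: (d * μ)(570) = 1 + -2 + -2 + -2 + 4 + 4 + 4 + -2 + -8 + 4 + 4 + 4 + -8 + -8 + -8 + 16 = 1.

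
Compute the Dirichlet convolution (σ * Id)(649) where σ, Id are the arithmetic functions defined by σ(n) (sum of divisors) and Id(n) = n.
(σ * Id)(649) = 2737

Divisors of 649: [1, 11, 59, 649]. For each d | 649:
  d = 1: σ(1) · Id(649/1) = 1 · 649 = 649
  d = 11: σ(11) · Id(649/11) = 12 · 59 = 708
  d = 59: σ(59) · Id(649/59) = 60 · 11 = 660
  d = 649: σ(649) · Id(649/649) = 720 · 1 = 720
Summing: (σ * Id)(649) = 649 + 708 + 660 + 720 = 2737.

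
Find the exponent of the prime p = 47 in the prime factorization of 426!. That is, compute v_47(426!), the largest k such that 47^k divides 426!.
v_47(426!) = 9

Legendre's formula: v_p(n!) = Σ_{k ≥ 1} ⌊n / p^k⌋. For p = 47, n = 426, the terms are:
  ⌊426/47^1⌋ = ⌊426/47⌋ = 9
(the next term ⌊426/47^2⌋ = 0, terminating the sum). Summing: v_47(426!) = 9 = 9.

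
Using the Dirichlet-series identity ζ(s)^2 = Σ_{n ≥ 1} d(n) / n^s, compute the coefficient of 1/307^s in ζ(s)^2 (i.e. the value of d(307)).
d(307) = 2

ζ(s)^2 = (Σ 1/m^s)(Σ 1/k^s). The coefficient of 1/n^s in the product is the number of ordered pairs (m, k) with mk = n, which equals d(n). For n = 307, divisors are [1, 307], so d(307) = 2.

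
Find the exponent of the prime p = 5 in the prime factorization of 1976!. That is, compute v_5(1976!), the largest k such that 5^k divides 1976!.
v_5(1976!) = 492

Legendre's formula: v_p(n!) = Σ_{k ≥ 1} ⌊n / p^k⌋. For p = 5, n = 1976, the terms are:
  ⌊1976/5^1⌋ = ⌊1976/5⌋ = 395
  ⌊1976/5^2⌋ = ⌊1976/25⌋ = 79
  ⌊1976/5^3⌋ = ⌊1976/125⌋ = 15
  ⌊1976/5^4⌋ = ⌊1976/625⌋ = 3
(the next term ⌊1976/5^5⌋ = 0, terminating the sum). Summing: v_5(1976!) = 395 + 79 + 15 + 3 = 492.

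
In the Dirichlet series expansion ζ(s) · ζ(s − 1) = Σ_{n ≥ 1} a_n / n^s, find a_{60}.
σ(60) = 168

In the product (Σ m^0/m^s)(Σ k / k^s) = Σ (Σ_{d | n} d) / n^s, the coefficient of 1/n^s is σ(n) = Σ_{d | n} d. For n = 60, divisors are [1, 2, 3, 4, 5, 6, 10, 12, 15, 20, 30, 60]; summing: σ(60) = 168.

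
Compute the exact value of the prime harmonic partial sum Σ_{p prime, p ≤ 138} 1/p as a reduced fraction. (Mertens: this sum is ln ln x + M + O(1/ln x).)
Σ 1/p = 134916993045244813891851972880537444693266047783313727/72047817630210000485677936198920432067383702541010310

π(138) = 33, so the primes ≤ 138 are [2, 3, 5, 7, 11, 13, 17, 19, 23, 29, 31, 37, 41, 43, 47, 53, 59, 61, 67, 71, 73, 79, 83, 89, 97, 101, 103, 107, 109, 113, 127, 131, 137]. Summing 1/p over these primes: 134916993045244813891851972880537444693266047783313727/72047817630210000485677936198920432067383702541010310 ≈ 1.8726. Mertens estimate ln ln(138) + 0.2615 ≈ 1.8563.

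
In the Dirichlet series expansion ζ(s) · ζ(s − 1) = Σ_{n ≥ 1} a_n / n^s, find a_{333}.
σ(333) = 494

In the product (Σ m^0/m^s)(Σ k / k^s) = Σ (Σ_{d | n} d) / n^s, the coefficient of 1/n^s is σ(n) = Σ_{d | n} d. For n = 333, divisors are [1, 3, 9, 37, 111, 333]; summing: σ(333) = 494.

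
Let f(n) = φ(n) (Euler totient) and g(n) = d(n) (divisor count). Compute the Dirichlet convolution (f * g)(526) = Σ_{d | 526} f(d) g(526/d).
(φ * d)(526) = 792

Divisors of 526: [1, 2, 263, 526]. For each d | 526:
  d = 1: φ(1) · d(526/1) = 1 · 4 = 4
  d = 2: φ(2) · d(526/2) = 1 · 2 = 2
  d = 263: φ(263) · d(526/263) = 262 · 2 = 524
  d = 526: φ(526) · d(526/526) = 262 · 1 = 262
Summing: (φ * d)(526) = 4 + 2 + 524 + 262 = 792.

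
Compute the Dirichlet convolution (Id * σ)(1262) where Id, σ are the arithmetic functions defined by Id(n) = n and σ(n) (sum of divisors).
(Id * σ)(1262) = 6315

Divisors of 1262: [1, 2, 631, 1262]. For each d | 1262:
  d = 1: Id(1) · σ(1262/1) = 1 · 1896 = 1896
  d = 2: Id(2) · σ(1262/2) = 2 · 632 = 1264
  d = 631: Id(631) · σ(1262/631) = 631 · 3 = 1893
  d = 1262: Id(1262) · σ(1262/1262) = 1262 · 1 = 1262
Summing: (Id * σ)(1262) = 1896 + 1264 + 1893 + 1262 = 6315.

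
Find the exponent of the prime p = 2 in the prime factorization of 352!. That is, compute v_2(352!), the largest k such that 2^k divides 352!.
v_2(352!) = 349

Legendre's formula: v_p(n!) = Σ_{k ≥ 1} ⌊n / p^k⌋. For p = 2, n = 352, the terms are:
  ⌊352/2^1⌋ = ⌊352/2⌋ = 176
  ⌊352/2^2⌋ = ⌊352/4⌋ = 88
  ⌊352/2^3⌋ = ⌊352/8⌋ = 44
  ⌊352/2^4⌋ = ⌊352/16⌋ = 22
  ⌊352/2^5⌋ = ⌊352/32⌋ = 11
  ⌊352/2^6⌋ = ⌊352/64⌋ = 5
  ⌊352/2^7⌋ = ⌊352/128⌋ = 2
  ⌊352/2^8⌋ = ⌊352/256⌋ = 1
(the next term ⌊352/2^9⌋ = 0, terminating the sum). Summing: v_2(352!) = 176 + 88 + 44 + 22 + 11 + 5 + 2 + 1 = 349.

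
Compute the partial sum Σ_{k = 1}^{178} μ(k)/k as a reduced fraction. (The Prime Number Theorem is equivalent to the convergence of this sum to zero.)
Σ μ(k)/k = 125709062959160573557671617219832045395728751290214311430782016431/166589903787325219380851695350896256250980509594874862046961683989710

Values of μ(k) for 1 ≤ k ≤ 178: μ(1) = 1, μ(2) = -1, μ(3) = -1, μ(5) = -1, μ(6) = 1, μ(7) = -1, μ(10) = 1, μ(11) = -1, μ(13) = -1, μ(14) = 1, μ(15) = 1, μ(17) = -1, μ(19) = -1, μ(21) = 1, μ(22) = 1, μ(23) = -1, μ(26) = 1, μ(29) = -1, μ(30) = -1, μ(31) = -1, μ(33) = 1, μ(34) = 1, μ(35) = 1, μ(37) = -1, μ(38) = 1, μ(39) = 1, μ(41) = -1, μ(42) = -1, μ(43) = -1, μ(46) = 1, μ(47) = -1, μ(51) = 1, μ(53) = -1, μ(55) = 1, μ(57) = 1, μ(58) = 1, μ(59) = -1, μ(61) = -1, μ(62) = 1, μ(65) = 1, μ(66) = -1, μ(67) = -1, μ(69) = 1, μ(70) = -1, μ(71) = -1, μ(73) = -1, μ(74) = 1, μ(77) = 1, μ(78) = -1, μ(79) = -1, μ(82) = 1, μ(83) = -1, μ(85) = 1, μ(86) = 1, μ(87) = 1, μ(89) = -1, μ(91) = 1, μ(93) = 1, μ(94) = 1, μ(95) = 1, μ(97) = -1, μ(101) = -1, μ(102) = -1, μ(103) = -1, μ(105) = -1, μ(106) = 1, μ(107) = -1, μ(109) = -1, μ(110) = -1, μ(111) = 1, μ(113) = -1, μ(114) = -1, μ(115) = 1, μ(118) = 1, μ(119) = 1, μ(122) = 1, μ(123) = 1, μ(127) = -1, μ(129) = 1, μ(130) = -1, μ(131) = -1, μ(133) = 1, μ(134) = 1, μ(137) = -1, μ(138) = -1, μ(139) = -1, μ(141) = 1, μ(142) = 1, μ(143) = 1, μ(145) = 1, μ(146) = 1, μ(149) = -1, μ(151) = -1, μ(154) = -1, μ(155) = 1, μ(157) = -1, μ(158) = 1, μ(159) = 1, μ(161) = 1, μ(163) = -1, μ(165) = -1, μ(166) = 1, μ(167) = -1, μ(170) = -1, μ(173) = -1, μ(174) = -1, μ(177) = 1, μ(178) = 1, with μ = 0 on non-squarefree integers. Summing μ(k)/k for k where μ(k) ≠ 0 gives 125709062959160573557671617219832045395728751290214311430782016431/166589903787325219380851695350896256250980509594874862046961683989710 ≈ 0.0008. (PNT ⟺ this sum → 0 as n → ∞.)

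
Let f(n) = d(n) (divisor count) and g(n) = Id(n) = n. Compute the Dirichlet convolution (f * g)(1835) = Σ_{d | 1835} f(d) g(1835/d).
(d * Id)(1835) = 2583

Divisors of 1835: [1, 5, 367, 1835]. For each d | 1835:
  d = 1: d(1) · Id(1835/1) = 1 · 1835 = 1835
  d = 5: d(5) · Id(1835/5) = 2 · 367 = 734
  d = 367: d(367) · Id(1835/367) = 2 · 5 = 10
  d = 1835: d(1835) · Id(1835/1835) = 4 · 1 = 4
Summing: (d * Id)(1835) = 1835 + 734 + 10 + 4 = 2583.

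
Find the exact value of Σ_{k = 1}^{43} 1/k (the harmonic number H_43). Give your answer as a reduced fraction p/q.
H_43 = 532145396070491417/122332313750680800

Direct summation: H_43 = 1 + 1/2 + ... + 1/43. The least common denominator is lcm(1, ..., 43) = 9419588158802421600; over this denominator the numerator is 9419588158802421600 + 4709794079401210800 + 3139862719600807200 + 2354897039700605400 + 1883917631760484320 + 1569931359800403600 + 1345655451257488800 + 1177448519850302700 + 1046620906533602400 + 941958815880242160 + 856326196254765600 + 784965679900201800 + 724583704523263200 + 672827725628744400 + 627972543920161440 + 588724259925151350 + 554093421106024800 + 523310453266801200 + 495767797831706400 + 470979407940121080 + 448551817085829600 + 428163098127382800 + 409547311252279200 + 392482839950100900 + 376783526352096864 + 362291852261631600 + 348873635511200800 + 336413862814372200 + 324813384786290400 + 313986271960080720 + 303857682542013600 + 294362129962575675 + 285442065418255200 + 277046710553012400 + 269131090251497760 + 261655226633400600 + 254583463751416800 + 247883898915853200 + 241527901507754400 + 235489703970060540 + 229746052653717600 + 224275908542914800 + 219060189739591200 = 40975195497427839109, so H_43 = 40975195497427839109/9419588158802421600; reducing by gcd(40975195497427839109, 9419588158802421600) = 77 gives 532145396070491417/122332313750680800 ≈ 4.35000. (The PNT-adjacent estimate ln(43) + γ ≈ 4.33842 matches within O(1/n).)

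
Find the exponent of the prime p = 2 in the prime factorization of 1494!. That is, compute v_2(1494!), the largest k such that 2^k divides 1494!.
v_2(1494!) = 1487

Legendre's formula: v_p(n!) = Σ_{k ≥ 1} ⌊n / p^k⌋. For p = 2, n = 1494, the terms are:
  ⌊1494/2^1⌋ = ⌊1494/2⌋ = 747
  ⌊1494/2^2⌋ = ⌊1494/4⌋ = 373
  ⌊1494/2^3⌋ = ⌊1494/8⌋ = 186
  ⌊1494/2^4⌋ = ⌊1494/16⌋ = 93
  ⌊1494/2^5⌋ = ⌊1494/32⌋ = 46
  ⌊1494/2^6⌋ = ⌊1494/64⌋ = 23
  ⌊1494/2^7⌋ = ⌊1494/128⌋ = 11
  ⌊1494/2^8⌋ = ⌊1494/256⌋ = 5
  ⌊1494/2^9⌋ = ⌊1494/512⌋ = 2
  ⌊1494/2^10⌋ = ⌊1494/1024⌋ = 1
(the next term ⌊1494/2^11⌋ = 0, terminating the sum). Summing: v_2(1494!) = 747 + 373 + 186 + 93 + 46 + 23 + 11 + 5 + 2 + 1 = 1487.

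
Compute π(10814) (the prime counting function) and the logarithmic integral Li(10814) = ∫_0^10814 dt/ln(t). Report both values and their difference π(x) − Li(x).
π(10814) = 1315;  Li(10814) ≈ 1334.14;  π(x) − Li(x) ≈ -19.14.

Direct count of primes ≤ 10814 gives π(10814) = 1315. Numerical evaluation of the logarithmic integral gives Li(10814) ≈ 1334.14. The difference π(x) − Li(x) ≈ -19.14 is typically negative for small/moderate x (Li(x) overestimates), though Littlewood's theorem shows this sign changes infinitely often.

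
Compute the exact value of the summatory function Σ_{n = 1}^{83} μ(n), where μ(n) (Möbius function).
Σ_{n ≤ 83} μ(n) = -4

Compute μ(n) for each 1 ≤ n ≤ 83: μ(1) = 1, μ(2) = -1, μ(3) = -1, μ(4) = 0, μ(5) = -1, μ(6) = 1, μ(7) = -1, μ(8) = 0, μ(9) = 0, μ(10) = 1, μ(11) = -1, μ(12) = 0, μ(13) = -1, μ(14) = 1, μ(15) = 1, μ(16) = 0, μ(17) = -1, μ(18) = 0, μ(19) = -1, μ(20) = 0, μ(21) = 1, μ(22) = 1, μ(23) = -1, μ(24) = 0, μ(25) = 0, μ(26) = 1, μ(27) = 0, μ(28) = 0, μ(29) = -1, μ(30) = -1, μ(31) = -1, μ(32) = 0, μ(33) = 1, μ(34) = 1, μ(35) = 1, μ(36) = 0, μ(37) = -1, μ(38) = 1, μ(39) = 1, μ(40) = 0, μ(41) = -1, μ(42) = -1, μ(43) = -1, μ(44) = 0, μ(45) = 0, μ(46) = 1, μ(47) = -1, μ(48) = 0, μ(49) = 0, μ(50) = 0, μ(51) = 1, μ(52) = 0, μ(53) = -1, μ(54) = 0, μ(55) = 1, μ(56) = 0, μ(57) = 1, μ(58) = 1, μ(59) = -1, μ(60) = 0, μ(61) = -1, μ(62) = 1, μ(63) = 0, μ(64) = 0, μ(65) = 1, μ(66) = -1, μ(67) = -1, μ(68) = 0, μ(69) = 1, μ(70) = -1, μ(71) = -1, μ(72) = 0, μ(73) = -1, μ(74) = 1, μ(75) = 0, μ(76) = 0, μ(77) = 1, μ(78) = -1, μ(79) = -1, μ(80) = 0, μ(81) = 0, μ(82) = 1, μ(83) = -1. Summing all 83 values: -4. (Mertens function M(x) = Σ_{n ≤ x} μ(n); on average M(x) should be small (PNT ⟺ M(x) = o(x)).)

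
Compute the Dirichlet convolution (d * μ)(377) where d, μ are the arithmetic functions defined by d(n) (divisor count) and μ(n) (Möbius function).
(d * μ)(377) = 1

Divisors of 377: [1, 13, 29, 377]. For each d | 377:
  d = 1: d(1) · μ(377/1) = 1 · 1 = 1
  d = 13: d(13) · μ(377/13) = 2 · -1 = -2
  d = 29: d(29) · μ(377/29) = 2 · -1 = -2
  d = 377: d(377) · μ(377/377) = 4 · 1 = 4
Summing: (d * μ)(377) = 1 + -2 + -2 + 4 = 1.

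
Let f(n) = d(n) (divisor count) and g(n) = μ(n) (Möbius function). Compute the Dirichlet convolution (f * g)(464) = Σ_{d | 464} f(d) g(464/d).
(d * μ)(464) = 1

Divisors of 464: [1, 2, 4, 8, 16, 29, 58, 116, 232, 464]. For each d | 464:
  d = 1: d(1) · μ(464/1) = 1 · 0 = 0
  d = 2: d(2) · μ(464/2) = 2 · 0 = 0
  d = 4: d(4) · μ(464/4) = 3 · 0 = 0
  d = 8: d(8) · μ(464/8) = 4 · 1 = 4
  d = 16: d(16) · μ(464/16) = 5 · -1 = -5
  d = 29: d(29) · μ(464/29) = 2 · 0 = 0
  d = 58: d(58) · μ(464/58) = 4 · 0 = 0
  d = 116: d(116) · μ(464/116) = 6 · 0 = 0
  d = 232: d(232) · μ(464/232) = 8 · -1 = -8
  d = 464: d(464) · μ(464/464) = 10 · 1 = 10
Summing: (d * μ)(464) = 0 + 0 + 0 + 4 + -5 + 0 + 0 + 0 + -8 + 10 = 1.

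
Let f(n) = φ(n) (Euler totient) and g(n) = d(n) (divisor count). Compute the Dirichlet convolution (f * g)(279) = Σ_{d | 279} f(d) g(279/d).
(φ * d)(279) = 416

Divisors of 279: [1, 3, 9, 31, 93, 279]. For each d | 279:
  d = 1: φ(1) · d(279/1) = 1 · 6 = 6
  d = 3: φ(3) · d(279/3) = 2 · 4 = 8
  d = 9: φ(9) · d(279/9) = 6 · 2 = 12
  d = 31: φ(31) · d(279/31) = 30 · 3 = 90
  d = 93: φ(93) · d(279/93) = 60 · 2 = 120
  d = 279: φ(279) · d(279/279) = 180 · 1 = 180
Summing: (φ * d)(279) = 6 + 8 + 12 + 90 + 120 + 180 = 416.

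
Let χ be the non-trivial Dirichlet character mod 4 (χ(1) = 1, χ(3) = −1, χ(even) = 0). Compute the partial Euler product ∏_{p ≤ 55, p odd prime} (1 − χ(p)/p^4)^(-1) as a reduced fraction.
∏ = 257364431333305770108011762895409938991497014556861335561/260241495905762991772533773778373936417391479107040051200

The odd primes p ≤ 55 are [3, 5, 7, 11, 13, 17, 19, 23, 29, 31, 37, 41, 43, 47, 53]. For each, χ(p) = 1 if p ≡ 1 mod 4, χ(p) = −1 if p ≡ 3 mod 4. Taking (1 − χ(p)/p^4)^(-1) = p^4/(p^4 − χ(p)): (1 − (-1)/3^4)^(-1) · (1 − (1)/5^4)^(-1) · (1 − (-1)/7^4)^(-1) · (1 − (-1)/11^4)^(-1) · (1 − (1)/13^4)^(-1) · (1 − (1)/17^4)^(-1) · (1 − (-1)/19^4)^(-1) · (1 − (-1)/23^4)^(-1) · (1 − (1)/29^4)^(-1) · (1 − (-1)/31^4)^(-1) · (1 − (1)/37^4)^(-1) · (1 − (1)/41^4)^(-1) · (1 − (-1)/43^4)^(-1) · (1 − (-1)/47^4)^(-1) · (1 − (1)/53^4)^(-1) = 257364431333305770108011762895409938991497014556861335561/260241495905762991772533773778373936417391479107040051200.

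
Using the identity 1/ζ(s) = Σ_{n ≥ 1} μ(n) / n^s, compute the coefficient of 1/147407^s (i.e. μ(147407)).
μ(147407) = 1

Factor n = 147407 = 13 · 17 · 23 · 29. μ(n) = 0 if any exponent ≥ 2 (not squarefree); otherwise μ(n) = (−1)^{ω(n)} where ω(n) is the number of distinct prime factors. Applying: μ(147407) = 1.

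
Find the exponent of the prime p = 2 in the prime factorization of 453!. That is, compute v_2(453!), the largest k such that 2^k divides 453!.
v_2(453!) = 448

Legendre's formula: v_p(n!) = Σ_{k ≥ 1} ⌊n / p^k⌋. For p = 2, n = 453, the terms are:
  ⌊453/2^1⌋ = ⌊453/2⌋ = 226
  ⌊453/2^2⌋ = ⌊453/4⌋ = 113
  ⌊453/2^3⌋ = ⌊453/8⌋ = 56
  ⌊453/2^4⌋ = ⌊453/16⌋ = 28
  ⌊453/2^5⌋ = ⌊453/32⌋ = 14
  ⌊453/2^6⌋ = ⌊453/64⌋ = 7
  ⌊453/2^7⌋ = ⌊453/128⌋ = 3
  ⌊453/2^8⌋ = ⌊453/256⌋ = 1
(the next term ⌊453/2^9⌋ = 0, terminating the sum). Summing: v_2(453!) = 226 + 113 + 56 + 28 + 14 + 7 + 3 + 1 = 448.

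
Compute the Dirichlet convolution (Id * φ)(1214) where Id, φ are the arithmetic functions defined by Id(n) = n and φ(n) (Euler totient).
(Id * φ)(1214) = 3639

Divisors of 1214: [1, 2, 607, 1214]. For each d | 1214:
  d = 1: Id(1) · φ(1214/1) = 1 · 606 = 606
  d = 2: Id(2) · φ(1214/2) = 2 · 606 = 1212
  d = 607: Id(607) · φ(1214/607) = 607 · 1 = 607
  d = 1214: Id(1214) · φ(1214/1214) = 1214 · 1 = 1214
Summing: (Id * φ)(1214) = 606 + 1212 + 607 + 1214 = 3639.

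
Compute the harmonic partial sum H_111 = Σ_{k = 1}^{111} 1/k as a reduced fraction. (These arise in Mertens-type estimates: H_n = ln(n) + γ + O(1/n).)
H_111 = 813811190043550229600356295599093692454010452277/153803387341307877636928566091115101174034840640

Direct summation: H_111 = 1 + 1/2 + ... + 1/111. The least common denominator is lcm(1, ..., 111) = 8459186303771933270031071135011330564571916235200; over this denominator the numerator is 8459186303771933270031071135011330564571916235200 + 4229593151885966635015535567505665282285958117600 + 2819728767923977756677023711670443521523972078400 + 2114796575942983317507767783752832641142979058800 + 1691837260754386654006214227002266112914383247040 + 1409864383961988878338511855835221760761986039200 + 1208455186253133324290153019287332937795988033600 + 1057398287971491658753883891876416320571489529400 + 939909589307992585559007903890147840507990692800 + 845918630377193327003107113501133056457191623520 + 769016936706539388184642830455575505870174203200 + 704932191980994439169255927917610880380993019600 + 650706638751687174617774702693179274197839710400 + 604227593126566662145076509643666468897994016800 + 563945753584795551335404742334088704304794415680 + 528699143985745829376941945938208160285744764700 + 497599194339525486472415949118313562621877425600 + 469954794653996292779503951945073920253995346400 + 445220331777470172106898480790070029714311380800 + 422959315188596663501553556750566528228595811760 + 402818395417711108096717673095777645931996011200 + 384508468353269694092321415227787752935087101600 + 367790708859649272610046571087449154981387662400 + 352466095990497219584627963958805440190496509800 + 338367452150877330801242845400453222582876649408 + 325353319375843587308887351346589637098919855200 + 313303196435997528519669301296715946835996897600 + 302113796563283331072538254821833234448997008400 + 291696079440411492070036935690045881536962628800 + 281972876792397775667702371167044352152397207840 + 272876977541030105484873262419720340792642459200 + 264349571992872914688470972969104080142872382350 + 256338978902179796061547610151858501956724734400 + 248799597169762743236207974559156781310938712800 + 241691037250626664858030603857466587559197606720 + 234977397326998146389751975972536960126997673200 + 228626656858700899190028949594900826069511249600 + 222610165888735086053449240395035014857155690400 + 216902212917229058205924900897726424732613236800 + 211479657594298331750776778375283264114297905880 + 206321617165169104147099295975886111331022347200 + 201409197708855554048358836547888822965998005600 + 196725262878417052791420258953751873594695726400 + 192254234176634847046160707613893876467543550800 + 187981917861598517111801580778029568101598138560 + 183895354429824636305023285543724577490693831200 + 179982687314296452553852577340666607756849281600 + 176233047995248609792313981979402720095248254900 + 172636455179019046327164717041047562542284004800 + 169183726075438665400621422700226611291438324704 + 165866398113175162157471983039437854207292475200 + 162676659687921793654443675673294818549459927600 + 159607288750413835283605115754930765369281438400 + 156651598217998764259834650648357973417998448800 + 153803387341307877636928566091115101174034840640 + 151056898281641665536269127410916617224498504200 + 148406777259156724035632826930023343238103793600 + 145848039720205746035018467845022940768481314400 + 143376039046981919831035103983242890924947732800 + 140986438396198887833851185583522176076198603920 + 138675185307736610984115920246087386304457643200 + 136438488770515052742436631209860170396321229600 + 134272798472570369365572557698592548643998670400 + 132174785996436457344235486484552040071436191175 + 130141327750337434923554940538635854839567942080 + 128169489451089898030773805075929250978362367200 + 126256511996596018955687628880766127829431585600 + 124399798584881371618103987279578390655469356400 + 122596902953216424203348857029149718327129220800 + 120845518625313332429015301928733293779598803360 + 119143469067210327746916494859314514993970651200 + 117488698663499073194875987986268480063498836600 + 115879264435231962603165358013853843350300222400 + 114313328429350449595014474797450413034755624800 + 112789150716959110267080948466817740860958883136 + 111305082944367543026724620197517507428577845200 + 109859562386648484026377547207939357981453457600 + 108451106458614529102962450448863212366306618400 + 107078307642682699620646470063434564108505268800 + 105739828797149165875388389187641632057148952940 + 104434398811999176173223100432238648945332299200 + 103160808582584552073549647987943055665511173600 + 101917907274360641807603266686883500777974894400 + 100704598854427777024179418273944411482999002800 + 99519838867905097294483189823662712524375485120 + 98362631439208526395710129476875936797347863200 + 97232026480137164023345645230015293845654209600 + 96127117088317423523080353806946938233771775400 + 95047037121032958090236754325970006343504676800 + 93990958930799258555900790389014784050799069280 + 92958091250241024945396386099025610599691387200 + 91947677214912318152511642771862288745346915600 + 90958992513676701828291087473240113597547486400 + 89991343657148226276926288670333303878424640800 + 89044066355494034421379696158014005942862276160 + 88116523997624304896156990989701360047624127450 + 87208106224452920309598671494962170768782641600 + 86318227589509523163582358520523781271142002400 + 85446326300726598687182536717286167318908244800 + 84591863037719332700310711350113305645719162352 + 83754319839326071980505654802092381827444715200 + 82933199056587581078735991519718927103646237600 + 82128022366717798738165739174867287034678798400 + 81338329843960896827221837836647409274729963800 + 80563679083542221619343534619155529186399202240 + 79803644375206917641802557877465382684640719200 + 79057815923102180093748328364591874435251553600 + 78325799108999382129917325324178986708999224400 + 77607213796072782293863037935883766647448772800 + 76901693670653938818464283045557550587017420320 + 76208885619566966396676316531633608689837083200 = 44759615452395262628019596257950153084970574875235, so H_111 = 44759615452395262628019596257950153084970574875235/8459186303771933270031071135011330564571916235200; reducing by gcd(44759615452395262628019596257950153084970574875235, 8459186303771933270031071135011330564571916235200) = 55 gives 813811190043550229600356295599093692454010452277/153803387341307877636928566091115101174034840640 ≈ 5.29124. (The PNT-adjacent estimate ln(111) + γ ≈ 5.28675 matches within O(1/n).)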